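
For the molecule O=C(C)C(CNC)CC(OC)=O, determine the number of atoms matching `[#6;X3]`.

The query [#6;X3] means: any carbon (aromatic or not) with three total connections.
Check the 12 heavy atoms by environment: 6× C (X4) → no; 2× C (X3) → match; 2× O (X1) → no; 1× N (X3) → no; 1× O (X2) → no.
That gives 2 matching atoms.

2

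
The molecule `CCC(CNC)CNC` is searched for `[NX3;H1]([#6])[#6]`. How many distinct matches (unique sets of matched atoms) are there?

[NX3;H1]([#6])[#6] is the SMARTS for a secondary amine: a trivalent nitrogen with one H, bonded to two carbons.
The molecule carries 2 separate instances of an N-methylamino group (-NHCH3) meeting every constraint; each maps to a distinct set of atoms, giving 2 matches.

2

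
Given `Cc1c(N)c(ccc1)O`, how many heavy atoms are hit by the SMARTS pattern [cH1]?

3

The query [cH1] means: aromatic carbon bearing exactly one hydrogen.
Check the 9 heavy atoms by environment: 3× c (aromatic, H0) → no; 3× c (aromatic, H1) → match; 1× O (H1) → no; 1× N (H2) → no; 1× C (H3) → no.
That gives 3 matching atoms.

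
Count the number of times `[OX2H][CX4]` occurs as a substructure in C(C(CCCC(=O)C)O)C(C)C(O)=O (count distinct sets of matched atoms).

1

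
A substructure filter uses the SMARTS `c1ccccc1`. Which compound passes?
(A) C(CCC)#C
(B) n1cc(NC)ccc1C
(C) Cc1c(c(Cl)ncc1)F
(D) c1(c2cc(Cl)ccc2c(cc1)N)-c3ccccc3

c1ccccc1 describes six aromatic carbons in a ring (a benzene ring).
(A) has a methyl group (-CH3) but no six-membered all-carbon aromatic ring is present.
(B) has a methyl group (-CH3) but no six-membered all-carbon aromatic ring is present.
(C) has a methyl group (-CH3) but no six-membered all-carbon aromatic ring is present.
(D) contains a phenyl ring, which satisfies every atom and bond constraint.
So the answer is (D).

D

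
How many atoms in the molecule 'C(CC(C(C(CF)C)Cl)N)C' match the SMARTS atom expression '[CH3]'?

Check the 11 heavy atoms by environment: 3× C (H2) → no; 3× C (H1) → no; 1× Cl (H0) → no; 1× N (H2) → no; 2× C (H3) → match; 1× F (H0) → no.
That gives 2 matching atoms.

2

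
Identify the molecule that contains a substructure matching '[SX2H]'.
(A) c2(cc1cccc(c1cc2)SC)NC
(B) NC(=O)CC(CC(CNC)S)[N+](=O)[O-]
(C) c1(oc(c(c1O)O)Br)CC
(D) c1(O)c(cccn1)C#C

[SX2H] describes an aliphatic sulfur with two connections, one being H (a thiol).
(A) has a methylthio ether (-SCH3) but the sulfur has H0 (bonded to two carbons), not H1.
(B) contains a thiol (-SH), which satisfies every atom and bond constraint.
(C) has a hydroxyl group (-OH) but it is an -OH, not an -SH.
(D) has a hydroxyl group (-OH) but it is an -OH, not an -SH.
So the answer is (B).

B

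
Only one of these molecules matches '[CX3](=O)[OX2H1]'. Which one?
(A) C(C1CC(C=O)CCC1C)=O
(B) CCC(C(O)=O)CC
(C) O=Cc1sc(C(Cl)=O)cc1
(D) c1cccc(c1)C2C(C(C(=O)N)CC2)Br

[CX3](=O)[OX2H1] describes an sp2 carbon double-bonded to O and single-bonded to an -OH oxygen (a carboxylic acid).
(A) has an aldehyde (-CHO) but there is no singly-bonded oxygen on the carbonyl carbon.
(B) contains a carboxylic acid group (-C(=O)OH), which satisfies every atom and bond constraint.
(C) has an aldehyde (-CHO) but there is no singly-bonded oxygen on the carbonyl carbon.
(D) has a primary amide (-C(=O)NH2) but the carbonyl is bonded to N, not to an -OH oxygen.
So the answer is (B).

B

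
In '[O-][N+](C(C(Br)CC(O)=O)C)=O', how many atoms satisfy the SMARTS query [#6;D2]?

1

Check the 11 heavy atoms by environment: 1× C (D2) → match; 3× C (D3) → no; 1× C (D1) → no; 1× N (charge +1, D3) → no; 1× O (charge -1, D1) → no; 3× O (D1) → no; 1× Br (D1) → no.
That gives 1 matching atom.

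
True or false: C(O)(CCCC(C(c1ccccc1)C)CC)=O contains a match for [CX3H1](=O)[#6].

False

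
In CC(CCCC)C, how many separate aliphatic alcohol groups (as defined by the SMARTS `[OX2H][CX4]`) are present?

0

[OX2H][CX4] is the SMARTS for an aliphatic alcohol: a hydroxyl oxygen bound to an sp3 (X4) carbon.
No fragment in the molecule satisfies every constraint, giving 0 matches.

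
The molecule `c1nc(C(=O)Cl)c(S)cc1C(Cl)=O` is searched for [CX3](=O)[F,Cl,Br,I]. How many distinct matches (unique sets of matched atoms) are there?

2

[CX3](=O)[F,Cl,Br,I] is the SMARTS for an acyl halide: a carbonyl carbon bonded to a halogen.
The molecule carries 2 separate instances of an acyl chloride (-C(=O)Cl) meeting every constraint; each maps to a distinct set of atoms, giving 2 matches.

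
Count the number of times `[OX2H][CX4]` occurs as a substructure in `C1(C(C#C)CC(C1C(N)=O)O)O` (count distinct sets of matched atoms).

[OX2H][CX4] is the SMARTS for an aliphatic alcohol: a hydroxyl oxygen bound to an sp3 (X4) carbon.
The molecule carries 2 separate instances of a hydroxyl group (-OH) meeting every constraint; each maps to a distinct set of atoms, giving 2 matches.

2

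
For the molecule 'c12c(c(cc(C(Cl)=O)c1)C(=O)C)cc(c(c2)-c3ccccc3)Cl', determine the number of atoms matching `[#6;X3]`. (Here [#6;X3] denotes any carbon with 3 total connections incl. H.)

Check the 23 heavy atoms by environment: 16× c (aromatic, X3) → match; 2× C (X3) → match; 2× O (X1) → no; 2× Cl (X1) → no; 1× C (X4) → no.
Summing the matching environments: 16 + 2 = 18 matching atoms.

18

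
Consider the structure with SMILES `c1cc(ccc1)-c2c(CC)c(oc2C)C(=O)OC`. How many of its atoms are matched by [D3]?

6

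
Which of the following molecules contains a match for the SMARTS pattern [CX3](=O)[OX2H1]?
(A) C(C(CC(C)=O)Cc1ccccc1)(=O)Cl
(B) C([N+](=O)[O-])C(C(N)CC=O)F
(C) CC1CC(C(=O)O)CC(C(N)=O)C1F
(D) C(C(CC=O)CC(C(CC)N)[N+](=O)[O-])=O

C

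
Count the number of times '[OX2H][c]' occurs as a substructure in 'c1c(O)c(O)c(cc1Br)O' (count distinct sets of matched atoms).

3

[OX2H][c] is the SMARTS for a phenol: a hydroxyl oxygen attached to an aromatic carbon.
The molecule carries 3 separate instances of a hydroxyl group (-OH) meeting every constraint; each maps to a distinct set of atoms, giving 3 matches.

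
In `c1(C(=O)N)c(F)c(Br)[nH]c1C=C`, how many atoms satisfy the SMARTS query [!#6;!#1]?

The query [!#6;!#1] means: not carbon and not hydrogen — any heteroatom.
Check the 12 heavy atoms by environment: 1× n (aromatic) → match; 4× c (aromatic) → no; 1× F → match; 3× C → no; 1× Br → match; 1× O → match; 1× N → match.
Summing the matching environments: 1 + 1 + 1 + 1 + 1 = 5 matching atoms.

5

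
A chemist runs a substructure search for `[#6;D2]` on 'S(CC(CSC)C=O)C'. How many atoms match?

Check the 9 heavy atoms by environment: 3× C (D2) → match; 1× C (D3) → no; 2× S (D2) → no; 2× C (D1) → no; 1× O (D1) → no.
That gives 3 matching atoms.

3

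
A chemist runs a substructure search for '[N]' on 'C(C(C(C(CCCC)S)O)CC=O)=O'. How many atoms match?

0

Check the 14 heavy atoms by environment: 10× C → no; 3× O → no; 1× S → no.
No environment satisfies the query, so 0 matching atoms.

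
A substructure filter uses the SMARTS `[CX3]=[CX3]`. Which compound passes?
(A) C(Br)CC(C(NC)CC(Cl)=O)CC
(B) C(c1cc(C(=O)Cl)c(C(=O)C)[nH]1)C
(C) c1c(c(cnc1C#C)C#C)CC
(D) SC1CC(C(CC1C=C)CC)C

D

[CX3]=[CX3] describes a non-aromatic C=C double bond between two sp2 carbons (an alkene).
(A) has an ethyl group (-CH2CH3) but its C-C bond is a single bond between CX4 carbons, not CX3=CX3.
(B) has an ethyl group (-CH2CH3) but its C-C bond is a single bond between CX4 carbons, not CX3=CX3.
(C) has an ethynyl group (-C#CH) but the C-C bond is a triple bond, not a double bond.
(D) contains a vinyl group (-CH=CH2), which satisfies every atom and bond constraint.
So the answer is (D).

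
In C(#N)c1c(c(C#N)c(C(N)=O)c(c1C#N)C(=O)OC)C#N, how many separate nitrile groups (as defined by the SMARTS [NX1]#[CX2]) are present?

[NX1]#[CX2] is the SMARTS for a nitrile: a nitrogen triple-bonded to a two-connected carbon.
The molecule carries 4 separate instances of a nitrile (-C#N) meeting every constraint; each maps to a distinct set of atoms, giving 4 matches.

4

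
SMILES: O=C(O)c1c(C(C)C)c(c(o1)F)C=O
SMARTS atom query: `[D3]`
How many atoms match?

The query [D3] means: atom with exactly three heavy-atom neighbours.
Check the 14 heavy atoms by environment: 1× o (aromatic, D2) → no; 4× c (aromatic, D3) → match; 2× C (D3) → match; 2× C (D1) → no; 1× F (D1) → no; 3× O (D1) → no; 1× C (D2) → no.
Summing the matching environments: 4 + 2 = 6 matching atoms.

6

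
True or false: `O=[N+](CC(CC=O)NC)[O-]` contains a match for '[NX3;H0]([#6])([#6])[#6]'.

False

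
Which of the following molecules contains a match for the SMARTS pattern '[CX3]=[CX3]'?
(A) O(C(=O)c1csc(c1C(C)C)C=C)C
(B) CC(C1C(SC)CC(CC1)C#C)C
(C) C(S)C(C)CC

A

[CX3]=[CX3] describes a non-aromatic C=C double bond between two sp2 carbons (an alkene).
(A) contains a vinyl group (-CH=CH2), which satisfies every atom and bond constraint.
(B) has an ethynyl group (-C#CH) but the C-C bond is a triple bond, not a double bond.
(C) has an ethyl group (-CH2CH3) but its C-C bond is a single bond between CX4 carbons, not CX3=CX3.
So the answer is (A).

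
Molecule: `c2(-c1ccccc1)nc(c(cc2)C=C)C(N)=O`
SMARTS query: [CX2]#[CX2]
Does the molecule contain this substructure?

No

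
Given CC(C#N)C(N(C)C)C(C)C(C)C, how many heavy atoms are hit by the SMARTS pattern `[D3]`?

5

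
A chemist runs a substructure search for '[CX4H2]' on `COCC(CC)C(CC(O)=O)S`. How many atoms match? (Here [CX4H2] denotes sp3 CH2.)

Check the 12 heavy atoms by environment: 3× C (H2, X4) → match; 2× C (H1, X4) → no; 1× C (H0, X3) → no; 1× O (H0, X1) → no; 1× O (H1, X2) → no; 1× S (H1, X2) → no; 2× C (H3, X4) → no; 1× O (H0, X2) → no.
That gives 3 matching atoms.

3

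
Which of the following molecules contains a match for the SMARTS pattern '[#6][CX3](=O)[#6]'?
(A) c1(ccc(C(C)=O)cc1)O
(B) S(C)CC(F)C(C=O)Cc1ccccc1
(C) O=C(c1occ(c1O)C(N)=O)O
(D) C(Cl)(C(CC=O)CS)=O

[#6][CX3](=O)[#6] describes a carbonyl carbon (no H) flanked by two carbons (a ketone).
(A) contains an acetyl/ketone group (-C(=O)CH3), which satisfies every atom and bond constraint.
(B) has an aldehyde (-CHO) but the carbonyl carbon has H1, so it is not flanked by two carbons.
(C) has a carboxylic acid group (-C(=O)OH) but one neighbour of the carbonyl carbon is O, not C.
(D) has an aldehyde (-CHO) but the carbonyl carbon has H1, so it is not flanked by two carbons.
So the answer is (A).

A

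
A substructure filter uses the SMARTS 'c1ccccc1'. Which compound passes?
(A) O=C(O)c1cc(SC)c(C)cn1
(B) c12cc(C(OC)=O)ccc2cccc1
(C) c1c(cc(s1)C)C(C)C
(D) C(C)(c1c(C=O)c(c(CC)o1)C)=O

B

c1ccccc1 describes six aromatic carbons in a ring (a benzene ring).
(A) has a methyl group (-CH3) but no six-membered all-carbon aromatic ring is present.
(B) contains the required atom environment, so the pattern matches.
(C) has a methyl group (-CH3) but no six-membered all-carbon aromatic ring is present.
(D) has a methyl group (-CH3) but no six-membered all-carbon aromatic ring is present.
So the answer is (B).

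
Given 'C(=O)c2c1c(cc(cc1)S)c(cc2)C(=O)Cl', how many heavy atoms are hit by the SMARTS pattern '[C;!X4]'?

2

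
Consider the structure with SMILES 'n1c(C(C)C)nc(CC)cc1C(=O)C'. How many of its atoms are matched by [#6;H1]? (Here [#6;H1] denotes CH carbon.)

2

Check the 14 heavy atoms by environment: 2× n (aromatic, H0) → no; 3× c (aromatic, H0) → no; 1× c (aromatic, H1) → match; 1× C (H1) → match; 4× C (H3) → no; 1× C (H0) → no; 1× O (H0) → no; 1× C (H2) → no.
Summing the matching environments: 1 + 1 = 2 matching atoms.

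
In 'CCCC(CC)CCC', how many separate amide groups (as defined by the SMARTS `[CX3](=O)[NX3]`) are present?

[CX3](=O)[NX3] is the SMARTS for an amide: a carbonyl carbon bonded to a trivalent nitrogen.
No fragment in the molecule satisfies every constraint, giving 0 matches.

0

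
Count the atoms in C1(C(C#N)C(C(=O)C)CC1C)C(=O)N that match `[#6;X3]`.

2

The query [#6;X3] means: any carbon (aromatic or not) with three total connections.
Check the 14 heavy atoms by environment: 7× C (X4) → no; 1× C (X2) → no; 1× N (X1) → no; 2× C (X3) → match; 2× O (X1) → no; 1× N (X3) → no.
That gives 2 matching atoms.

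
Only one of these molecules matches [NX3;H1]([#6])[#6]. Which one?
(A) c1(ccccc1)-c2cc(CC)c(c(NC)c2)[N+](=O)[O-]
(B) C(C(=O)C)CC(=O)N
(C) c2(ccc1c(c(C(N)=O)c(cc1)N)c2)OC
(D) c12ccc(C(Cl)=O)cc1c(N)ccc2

[NX3;H1]([#6])[#6] describes a trivalent nitrogen with one H, bonded to two carbons (a secondary amine).
(A) contains an N-methylamino group (-NHCH3), which satisfies every atom and bond constraint.
(B) has a primary amide (-C(=O)NH2) but the -C(=O)NH2 nitrogen has H2, not H1.
(C) has a primary amino group (-NH2) but the nitrogen has H2 and only one carbon neighbour.
(D) has a primary amino group (-NH2) but the nitrogen has H2 and only one carbon neighbour.
So the answer is (A).

A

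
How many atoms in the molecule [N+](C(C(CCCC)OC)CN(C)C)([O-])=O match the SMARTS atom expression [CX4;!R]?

10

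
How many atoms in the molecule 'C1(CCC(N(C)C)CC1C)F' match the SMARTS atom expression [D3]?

4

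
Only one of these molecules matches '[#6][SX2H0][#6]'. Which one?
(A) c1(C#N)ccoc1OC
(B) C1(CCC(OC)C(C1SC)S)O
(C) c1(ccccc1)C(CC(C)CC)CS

[#6][SX2H0][#6] describes an aliphatic sulfur bridging two carbons with no H on the sulfur (a thioether).
(A) has a methoxy ether (-OCH3) but the bridging atom is O, not S.
(B) contains a methylthio ether (-SCH3), which satisfies every atom and bond constraint.
(C) has a thiol (-SH) but the sulfur has H1, not H0 bridging two carbons.
So the answer is (B).

B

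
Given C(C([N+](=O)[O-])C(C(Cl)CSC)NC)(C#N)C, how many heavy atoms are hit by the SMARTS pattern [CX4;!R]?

8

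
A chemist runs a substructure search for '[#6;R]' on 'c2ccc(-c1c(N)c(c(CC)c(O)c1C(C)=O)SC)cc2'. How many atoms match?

The query [#6;R] means: carbon that is part of a ring.
Check the 21 heavy atoms by environment: 12× c (aromatic, in 6-ring) → match; 5× C (acyclic) → no; 2× O (acyclic) → no; 1× S (acyclic) → no; 1× N (acyclic) → no.
That gives 12 matching atoms.

12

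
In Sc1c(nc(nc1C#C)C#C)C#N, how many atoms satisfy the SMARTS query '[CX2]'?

The query [CX2] means: C with X2: aliphatic carbon with exactly 2 total connections.
Check the 13 heavy atoms by environment: 2× n (aromatic, X2) → no; 4× c (aromatic, X3) → no; 5× C (X2) → match; 1× N (X1) → no; 1× S (X2) → no.
That gives 5 matching atoms.

5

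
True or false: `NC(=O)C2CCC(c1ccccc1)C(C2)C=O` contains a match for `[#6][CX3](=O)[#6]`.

The pattern [#6][CX3](=O)[#6] describes a carbonyl carbon (no H) flanked by two carbons — a ketone.
The closest candidate here is a primary amide (-C(=O)NH2), but one neighbour of the carbonyl carbon is N, not C. No other fragment satisfies the full query, so there is no match.

False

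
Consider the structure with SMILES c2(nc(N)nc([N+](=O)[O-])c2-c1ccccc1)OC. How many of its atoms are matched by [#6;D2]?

5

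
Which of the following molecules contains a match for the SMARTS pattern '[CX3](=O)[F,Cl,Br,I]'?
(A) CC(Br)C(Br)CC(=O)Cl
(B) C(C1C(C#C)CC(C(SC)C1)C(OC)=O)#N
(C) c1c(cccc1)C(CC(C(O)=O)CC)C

A

[CX3](=O)[F,Cl,Br,I] describes a carbonyl carbon bonded to a halogen (an acyl halide).
(A) contains an acyl chloride (-C(=O)Cl), which satisfies every atom and bond constraint.
(B) has a methyl-ester group (-C(=O)OCH3) but the carbonyl is bonded to -O-C, not to a halogen.
(C) has a carboxylic acid group (-C(=O)OH) but the carbonyl is bonded to -OH, not to a halogen.
So the answer is (A).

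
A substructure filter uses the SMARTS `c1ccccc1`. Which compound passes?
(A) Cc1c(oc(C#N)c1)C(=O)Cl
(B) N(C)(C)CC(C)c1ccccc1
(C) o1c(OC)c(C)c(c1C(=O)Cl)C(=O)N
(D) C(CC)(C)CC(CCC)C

c1ccccc1 describes six aromatic carbons in a ring (a benzene ring).
(A) has a methyl group (-CH3) but no six-membered all-carbon aromatic ring is present.
(B) contains a phenyl ring, which satisfies every atom and bond constraint.
(C) has a methyl group (-CH3) but no six-membered all-carbon aromatic ring is present.
(D) has a methyl group (-CH3) but no six-membered all-carbon aromatic ring is present.
So the answer is (B).

B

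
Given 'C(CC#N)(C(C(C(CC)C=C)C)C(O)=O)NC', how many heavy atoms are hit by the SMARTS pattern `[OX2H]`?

1

The query [OX2H] means: aliphatic oxygen with two connections, one of which is H — an -OH oxygen.
Check the 17 heavy atoms by environment: 2× C (H2, X4) → no; 4× C (H1, X4) → no; 3× C (H3, X4) → no; 1× C (H0, X2) → no; 1× N (H0, X1) → no; 1× C (H0, X3) → no; 1× O (H0, X1) → no; 1× O (H1, X2) → match; 1× N (H1, X3) → no; 1× C (H1, X3) → no; 1× C (H2, X3) → no.
That gives 1 matching atom.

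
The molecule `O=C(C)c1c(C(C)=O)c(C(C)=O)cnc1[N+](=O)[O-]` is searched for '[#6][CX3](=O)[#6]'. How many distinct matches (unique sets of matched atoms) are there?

3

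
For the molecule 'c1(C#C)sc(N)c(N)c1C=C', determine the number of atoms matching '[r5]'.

Check the 11 heavy atoms by environment: 1× s (aromatic, in 5-ring) → match; 4× c (aromatic, in 5-ring) → match; 2× N (acyclic) → no; 4× C (acyclic) → no.
Summing the matching environments: 1 + 4 = 5 matching atoms.

5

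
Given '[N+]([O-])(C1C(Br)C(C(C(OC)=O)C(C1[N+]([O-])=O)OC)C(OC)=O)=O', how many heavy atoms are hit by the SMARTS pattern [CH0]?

2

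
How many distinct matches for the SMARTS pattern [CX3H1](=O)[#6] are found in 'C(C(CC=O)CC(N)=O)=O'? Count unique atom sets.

[CX3H1](=O)[#6] is the SMARTS for an aldehyde: an sp2 carbon with one H, double-bonded to O and single-bonded to carbon.
The molecule carries 2 separate instances of an aldehyde (-CHO) meeting every constraint; each maps to a distinct set of atoms, giving 2 matches.

2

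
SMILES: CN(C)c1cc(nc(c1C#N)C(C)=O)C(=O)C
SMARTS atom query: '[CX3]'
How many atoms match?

2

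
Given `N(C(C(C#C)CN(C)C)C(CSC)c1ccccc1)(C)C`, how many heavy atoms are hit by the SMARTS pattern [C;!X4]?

2

The query [C;!X4] means: aliphatic carbon that does not have four total connections.
Check the 21 heavy atoms by environment: 10× C (X4) → no; 2× N (X3) → no; 6× c (aromatic, X3) → no; 1× S (X2) → no; 2× C (X2) → match.
That gives 2 matching atoms.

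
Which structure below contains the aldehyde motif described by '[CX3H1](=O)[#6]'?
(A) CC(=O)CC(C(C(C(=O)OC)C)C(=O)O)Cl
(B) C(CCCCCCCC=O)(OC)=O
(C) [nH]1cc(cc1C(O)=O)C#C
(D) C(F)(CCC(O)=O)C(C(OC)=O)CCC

B

[CX3H1](=O)[#6] describes an sp2 carbon with one H, double-bonded to O and single-bonded to carbon (an aldehyde).
(A) has an acetyl/ketone group (-C(=O)CH3) but the carbonyl carbon has H0 (two carbon neighbours), not H1.
(B) contains an aldehyde (-CHO), which satisfies every atom and bond constraint.
(C) has a carboxylic acid group (-C(=O)OH) but the carbonyl carbon has H0 and is bonded to O, not H1.
(D) has a methyl-ester group (-C(=O)OCH3) but the carbonyl carbon has H0, not H1.
So the answer is (B).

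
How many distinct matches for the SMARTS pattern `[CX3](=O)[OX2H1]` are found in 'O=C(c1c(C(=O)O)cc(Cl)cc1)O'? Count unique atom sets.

2

[CX3](=O)[OX2H1] is the SMARTS for a carboxylic acid: an sp2 carbon double-bonded to O and single-bonded to an -OH oxygen.
The molecule carries 2 separate instances of a carboxylic acid group (-C(=O)OH) meeting every constraint; each maps to a distinct set of atoms, giving 2 matches.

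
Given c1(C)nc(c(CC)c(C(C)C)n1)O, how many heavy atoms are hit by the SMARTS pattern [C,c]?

The query [C,c] means: comma = OR; matches aliphatic or aromatic carbon — same as #6.
Check the 13 heavy atoms by environment: 2× n (aromatic) → no; 4× c (aromatic) → match; 6× C → match; 1× O → no.
Summing the matching environments: 4 + 6 = 10 matching atoms.

10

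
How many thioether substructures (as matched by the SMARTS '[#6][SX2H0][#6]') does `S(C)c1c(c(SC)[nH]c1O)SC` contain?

[#6][SX2H0][#6] is the SMARTS for a thioether: an aliphatic sulfur bridging two carbons with no H on the sulfur.
The molecule carries 3 separate instances of a methylthio ether (-SCH3) meeting every constraint; each maps to a distinct set of atoms, giving 3 matches.

3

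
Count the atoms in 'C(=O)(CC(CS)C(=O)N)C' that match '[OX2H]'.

0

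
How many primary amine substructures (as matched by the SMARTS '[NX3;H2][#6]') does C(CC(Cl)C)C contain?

0

[NX3;H2][#6] is the SMARTS for a primary amine: a trivalent nitrogen with two H attached to carbon.
No fragment in the molecule satisfies every constraint, giving 0 matches.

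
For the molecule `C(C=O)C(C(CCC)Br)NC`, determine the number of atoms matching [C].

8

Check the 11 heavy atoms by environment: 8× C → match; 1× N → no; 1× O → no; 1× Br → no.
That gives 8 matching atoms.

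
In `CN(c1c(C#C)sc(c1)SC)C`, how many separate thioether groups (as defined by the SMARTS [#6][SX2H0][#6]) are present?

1

[#6][SX2H0][#6] is the SMARTS for a thioether: an aliphatic sulfur bridging two carbons with no H on the sulfur.
Exactly one fragment in the molecule meets all constraints, giving 1 match.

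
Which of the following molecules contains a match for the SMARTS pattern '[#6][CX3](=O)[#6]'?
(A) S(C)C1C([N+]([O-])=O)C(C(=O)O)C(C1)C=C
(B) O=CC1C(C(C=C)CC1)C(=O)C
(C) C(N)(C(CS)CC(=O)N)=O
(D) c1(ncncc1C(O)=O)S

B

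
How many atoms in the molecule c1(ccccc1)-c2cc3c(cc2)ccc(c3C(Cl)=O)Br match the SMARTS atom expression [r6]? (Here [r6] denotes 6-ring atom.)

16

Check the 20 heavy atoms by environment: 16× c (aromatic, in 6-ring) → match; 1× C (acyclic) → no; 1× O (acyclic) → no; 1× Cl (acyclic) → no; 1× Br (acyclic) → no.
That gives 16 matching atoms.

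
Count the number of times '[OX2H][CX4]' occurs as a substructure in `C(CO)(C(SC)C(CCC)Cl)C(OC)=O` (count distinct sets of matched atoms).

[OX2H][CX4] is the SMARTS for an aliphatic alcohol: a hydroxyl oxygen bound to an sp3 (X4) carbon.
Exactly one fragment in the molecule meets all constraints, giving 1 match.

1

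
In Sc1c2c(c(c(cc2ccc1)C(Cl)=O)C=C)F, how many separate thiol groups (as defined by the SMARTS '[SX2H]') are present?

1

[SX2H] is the SMARTS for a thiol: an aliphatic sulfur with two connections, one being H.
Exactly one fragment in the molecule meets all constraints, giving 1 match.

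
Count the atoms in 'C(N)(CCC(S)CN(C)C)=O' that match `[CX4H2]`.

Check the 11 heavy atoms by environment: 3× C (H2, X4) → match; 1× C (H1, X4) → no; 1× C (H0, X3) → no; 1× O (H0, X1) → no; 1× N (H2, X3) → no; 1× N (H0, X3) → no; 2× C (H3, X4) → no; 1× S (H1, X2) → no.
That gives 3 matching atoms.

3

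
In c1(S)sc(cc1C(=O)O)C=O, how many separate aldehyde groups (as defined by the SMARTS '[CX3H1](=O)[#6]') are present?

1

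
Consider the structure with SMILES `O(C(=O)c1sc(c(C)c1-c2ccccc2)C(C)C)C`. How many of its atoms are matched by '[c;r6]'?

The query [c;r6] means: aromatic carbon that belongs to a six-membered ring.
Check the 19 heavy atoms by environment: 1× s (aromatic, in 5-ring) → no; 4× c (aromatic, in 5-ring) → no; 6× C (acyclic) → no; 2× O (acyclic) → no; 6× c (aromatic, in 6-ring) → match.
That gives 6 matching atoms.

6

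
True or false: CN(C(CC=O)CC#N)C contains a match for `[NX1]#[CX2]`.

True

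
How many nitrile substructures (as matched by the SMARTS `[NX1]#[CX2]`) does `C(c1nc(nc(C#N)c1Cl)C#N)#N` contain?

3

[NX1]#[CX2] is the SMARTS for a nitrile: a nitrogen triple-bonded to a two-connected carbon.
The molecule carries 3 separate instances of a nitrile (-C#N) meeting every constraint; each maps to a distinct set of atoms, giving 3 matches.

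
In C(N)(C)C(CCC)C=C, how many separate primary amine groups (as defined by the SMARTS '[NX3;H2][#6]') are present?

[NX3;H2][#6] is the SMARTS for a primary amine: a trivalent nitrogen with two H attached to carbon.
Exactly one fragment in the molecule meets all constraints, giving 1 match.

1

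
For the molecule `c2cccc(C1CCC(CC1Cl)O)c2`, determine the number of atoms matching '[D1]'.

The query [D1] means: atom with exactly one heavy-atom neighbour (degree 1).
Check the 14 heavy atoms by environment: 3× C (D3) → no; 3× C (D2) → no; 1× Cl (D1) → match; 1× O (D1) → match; 1× c (aromatic, D3) → no; 5× c (aromatic, D2) → no.
Summing the matching environments: 1 + 1 = 2 matching atoms.

2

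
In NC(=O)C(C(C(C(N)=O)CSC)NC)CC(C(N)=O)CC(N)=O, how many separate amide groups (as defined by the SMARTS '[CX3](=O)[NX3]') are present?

4

[CX3](=O)[NX3] is the SMARTS for an amide: a carbonyl carbon bonded to a trivalent nitrogen.
The molecule carries 4 separate instances of a primary amide (-C(=O)NH2) meeting every constraint; each maps to a distinct set of atoms, giving 4 matches.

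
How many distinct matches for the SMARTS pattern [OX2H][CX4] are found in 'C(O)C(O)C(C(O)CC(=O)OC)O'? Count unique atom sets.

[OX2H][CX4] is the SMARTS for an aliphatic alcohol: a hydroxyl oxygen bound to an sp3 (X4) carbon.
The molecule carries 4 separate instances of a hydroxyl group (-OH) meeting every constraint; each maps to a distinct set of atoms, giving 4 matches.

4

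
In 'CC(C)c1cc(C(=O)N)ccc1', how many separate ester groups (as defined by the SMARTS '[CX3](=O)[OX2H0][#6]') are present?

0

[CX3](=O)[OX2H0][#6] is the SMARTS for an ester: a carbonyl carbon bonded to an oxygen that is itself bonded to carbon (no H on that O).
The molecule has a primary amide (-C(=O)NH2), but the carbonyl is bonded to N, not to an O-C linkage; nothing else fits, so there are 0 matches.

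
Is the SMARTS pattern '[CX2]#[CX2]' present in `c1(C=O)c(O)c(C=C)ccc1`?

No

The pattern [CX2]#[CX2] describes a carbon-carbon triple bond — an alkyne.
The closest candidate here is a vinyl group (-CH=CH2), but the C=C is a double bond; both carbons are CX3, not CX2. No other fragment satisfies the full query, so there is no match.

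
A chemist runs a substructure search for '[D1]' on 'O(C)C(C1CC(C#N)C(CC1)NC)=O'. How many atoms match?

The query [D1] means: atom with exactly one heavy-atom neighbour (degree 1).
Check the 14 heavy atoms by environment: 4× C (D2) → no; 4× C (D3) → no; 1× O (D1) → match; 1× O (D2) → no; 2× C (D1) → match; 1× N (D1) → match; 1× N (D2) → no.
Summing the matching environments: 1 + 2 + 1 = 4 matching atoms.

4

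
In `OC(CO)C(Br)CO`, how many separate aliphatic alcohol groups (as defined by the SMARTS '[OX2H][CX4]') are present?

3

[OX2H][CX4] is the SMARTS for an aliphatic alcohol: a hydroxyl oxygen bound to an sp3 (X4) carbon.
The molecule carries 3 separate instances of a hydroxyl group (-OH) meeting every constraint; each maps to a distinct set of atoms, giving 3 matches.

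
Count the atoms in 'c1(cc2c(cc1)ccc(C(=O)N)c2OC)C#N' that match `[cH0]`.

Check the 17 heavy atoms by environment: 5× c (aromatic, H0) → match; 5× c (aromatic, H1) → no; 2× C (H0) → no; 2× O (H0) → no; 1× N (H2) → no; 1× C (H3) → no; 1× N (H0) → no.
That gives 5 matching atoms.

5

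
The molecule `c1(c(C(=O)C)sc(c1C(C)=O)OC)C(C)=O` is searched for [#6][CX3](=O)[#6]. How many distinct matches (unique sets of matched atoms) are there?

3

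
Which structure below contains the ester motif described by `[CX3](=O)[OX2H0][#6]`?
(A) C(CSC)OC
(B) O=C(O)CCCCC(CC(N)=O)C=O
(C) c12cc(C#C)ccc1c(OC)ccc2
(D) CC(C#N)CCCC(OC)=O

D

[CX3](=O)[OX2H0][#6] describes a carbonyl carbon bonded to an oxygen that is itself bonded to carbon (no H on that O) (an ester).
(A) has a methoxy ether (-OCH3) but the ether oxygen is not adjacent to a C=O carbon.
(B) has a primary amide (-C(=O)NH2) but the carbonyl is bonded to N, not to an O-C linkage.
(C) has a methoxy ether (-OCH3) but the ether oxygen is not adjacent to a C=O carbon.
(D) contains a methyl-ester group (-C(=O)OCH3), which satisfies every atom and bond constraint.
So the answer is (D).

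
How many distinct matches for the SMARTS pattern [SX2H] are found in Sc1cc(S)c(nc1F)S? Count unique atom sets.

3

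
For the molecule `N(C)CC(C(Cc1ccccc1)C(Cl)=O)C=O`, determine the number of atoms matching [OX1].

2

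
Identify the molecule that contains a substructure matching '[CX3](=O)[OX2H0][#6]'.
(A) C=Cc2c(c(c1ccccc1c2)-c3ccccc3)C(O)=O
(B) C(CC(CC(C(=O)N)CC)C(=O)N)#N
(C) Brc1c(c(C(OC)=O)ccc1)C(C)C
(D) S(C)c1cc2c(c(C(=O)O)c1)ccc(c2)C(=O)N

C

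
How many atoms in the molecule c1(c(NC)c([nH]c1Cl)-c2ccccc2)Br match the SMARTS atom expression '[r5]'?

5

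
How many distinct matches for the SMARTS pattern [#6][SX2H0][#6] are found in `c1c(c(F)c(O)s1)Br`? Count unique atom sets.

0

[#6][SX2H0][#6] is the SMARTS for a thioether: an aliphatic sulfur bridging two carbons with no H on the sulfur.
No fragment in the molecule satisfies every constraint, giving 0 matches.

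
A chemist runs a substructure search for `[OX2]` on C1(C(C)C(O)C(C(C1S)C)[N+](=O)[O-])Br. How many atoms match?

1

The query [OX2] means: aliphatic oxygen with two total connections — ether, hydroxyl, or ester single-bond O.
Check the 14 heavy atoms by environment: 8× C (X4) → no; 1× S (X2) → no; 1× O (X2) → match; 1× N (charge +1, X3) → no; 1× O (charge -1, X1) → no; 1× O (X1) → no; 1× Br (X1) → no.
That gives 1 matching atom.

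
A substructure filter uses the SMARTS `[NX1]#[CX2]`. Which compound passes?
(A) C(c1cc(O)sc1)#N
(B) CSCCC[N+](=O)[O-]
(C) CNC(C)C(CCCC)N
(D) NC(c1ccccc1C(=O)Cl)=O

A

[NX1]#[CX2] describes a nitrogen triple-bonded to a two-connected carbon (a nitrile).
(A) contains a nitrile (-C#N), which satisfies every atom and bond constraint.
(B) has a nitro group (-[N+](=O)[O-]) but there is no C#N triple bond.
(C) has a primary amino group (-NH2) but the nitrogen is NX3 (three connections), not NX1 triple-bonded.
(D) has a primary amide (-C(=O)NH2) but the nitrogen is NX3, not NX1.
So the answer is (A).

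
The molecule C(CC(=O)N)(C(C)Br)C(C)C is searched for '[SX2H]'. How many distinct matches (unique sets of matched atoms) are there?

0

[SX2H] is the SMARTS for a thiol: an aliphatic sulfur with two connections, one being H.
No fragment in the molecule satisfies every constraint, giving 0 matches.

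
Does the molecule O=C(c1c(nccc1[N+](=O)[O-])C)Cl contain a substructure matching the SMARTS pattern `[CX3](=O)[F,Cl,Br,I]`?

Yes

The pattern [CX3](=O)[F,Cl,Br,I] describes a carbonyl carbon bonded to a halogen — an acyl halide.
The molecule carries an acyl chloride (-C(=O)Cl), whose atoms satisfy every constraint of the query, so the pattern matches.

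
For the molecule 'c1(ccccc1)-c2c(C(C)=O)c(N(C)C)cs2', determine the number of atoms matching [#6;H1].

6

Check the 17 heavy atoms by environment: 1× s (aromatic, H0) → no; 6× c (aromatic, H1) → match; 4× c (aromatic, H0) → no; 1× C (H0) → no; 1× O (H0) → no; 3× C (H3) → no; 1× N (H0) → no.
That gives 6 matching atoms.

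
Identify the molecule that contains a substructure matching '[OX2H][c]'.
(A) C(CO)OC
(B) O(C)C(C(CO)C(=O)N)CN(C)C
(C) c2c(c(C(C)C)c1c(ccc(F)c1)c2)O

C

[OX2H][c] describes a hydroxyl oxygen attached to an aromatic carbon (a phenol).
(A) has a hydroxyl group (-OH) but the -OH is on an aliphatic carbon, not an aromatic c.
(B) has a hydroxyl group (-OH) but the -OH is on an aliphatic carbon, not an aromatic c.
(C) contains a hydroxyl group (-OH), which satisfies every atom and bond constraint.
So the answer is (C).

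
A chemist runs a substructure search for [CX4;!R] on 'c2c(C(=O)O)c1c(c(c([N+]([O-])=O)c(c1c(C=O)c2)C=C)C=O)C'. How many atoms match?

1

The query [CX4;!R] means: aliphatic carbon with four total connections, not in a ring.
Check the 23 heavy atoms by environment: 10× c (aromatic, X3, in 6-ring) → no; 5× C (X3, acyclic) → no; 4× O (X1, acyclic) → no; 1× O (X2, acyclic) → no; 1× C (X4, acyclic) → match; 1× N (charge +1, X3, acyclic) → no; 1× O (charge -1, X1, acyclic) → no.
That gives 1 matching atom.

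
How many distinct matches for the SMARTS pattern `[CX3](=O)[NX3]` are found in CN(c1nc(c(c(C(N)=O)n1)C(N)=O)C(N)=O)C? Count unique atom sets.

3

[CX3](=O)[NX3] is the SMARTS for an amide: a carbonyl carbon bonded to a trivalent nitrogen.
The molecule carries 3 separate instances of a primary amide (-C(=O)NH2) meeting every constraint; each maps to a distinct set of atoms, giving 3 matches.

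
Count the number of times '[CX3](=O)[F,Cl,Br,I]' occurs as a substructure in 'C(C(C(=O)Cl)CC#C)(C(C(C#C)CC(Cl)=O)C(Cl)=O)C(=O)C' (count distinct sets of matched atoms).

[CX3](=O)[F,Cl,Br,I] is the SMARTS for an acyl halide: a carbonyl carbon bonded to a halogen.
The molecule carries 3 separate instances of an acyl chloride (-C(=O)Cl) meeting every constraint; each maps to a distinct set of atoms, giving 3 matches.

3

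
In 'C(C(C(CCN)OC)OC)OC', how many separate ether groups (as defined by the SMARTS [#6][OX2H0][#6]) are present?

3

[#6][OX2H0][#6] is the SMARTS for an ether: an aliphatic oxygen bridging two carbons with no H on the oxygen.
The molecule carries 3 separate instances of a methoxy ether (-OCH3) meeting every constraint; each maps to a distinct set of atoms, giving 3 matches.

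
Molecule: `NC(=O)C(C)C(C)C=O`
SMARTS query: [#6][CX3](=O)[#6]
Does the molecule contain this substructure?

The pattern [#6][CX3](=O)[#6] describes a carbonyl carbon (no H) flanked by two carbons — a ketone.
The closest candidate here is an aldehyde (-CHO), but the carbonyl carbon has H1, so it is not flanked by two carbons. No other fragment satisfies the full query, so there is no match.

No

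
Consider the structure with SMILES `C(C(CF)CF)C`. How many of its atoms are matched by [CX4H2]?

The query [CX4H2] means: sp3 carbon (X4) with exactly two hydrogens.
Check the 7 heavy atoms by environment: 3× C (H2, X4) → match; 1× C (H1, X4) → no; 2× F (H0, X1) → no; 1× C (H3, X4) → no.
That gives 3 matching atoms.

3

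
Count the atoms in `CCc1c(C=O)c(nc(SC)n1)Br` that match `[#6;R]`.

4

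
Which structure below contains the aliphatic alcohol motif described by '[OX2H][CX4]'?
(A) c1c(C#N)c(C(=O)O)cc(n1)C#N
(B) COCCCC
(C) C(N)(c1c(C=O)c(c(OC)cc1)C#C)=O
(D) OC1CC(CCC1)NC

D

[OX2H][CX4] describes a hydroxyl oxygen bound to an sp3 (X4) carbon (an aliphatic alcohol).
(A) has a carboxylic acid group (-C(=O)OH) but the -OH is on a CX3 carbonyl carbon, not a CX4 carbon.
(B) has a methoxy ether (-OCH3) but the oxygen has H0 (ether), not H1.
(C) has a methoxy ether (-OCH3) but the oxygen has H0 (ether), not H1.
(D) contains a hydroxyl group (-OH), which satisfies every atom and bond constraint.
So the answer is (D).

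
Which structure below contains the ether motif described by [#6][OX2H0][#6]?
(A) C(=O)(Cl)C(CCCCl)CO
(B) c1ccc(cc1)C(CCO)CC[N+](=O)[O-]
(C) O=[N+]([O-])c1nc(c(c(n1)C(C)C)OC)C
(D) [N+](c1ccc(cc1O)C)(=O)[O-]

[#6][OX2H0][#6] describes an aliphatic oxygen bridging two carbons with no H on the oxygen (an ether).
(A) has a hydroxyl group (-OH) but the oxygen has H1, not H0 bridging two carbons.
(B) has a hydroxyl group (-OH) but the oxygen has H1, not H0 bridging two carbons.
(C) contains a methoxy ether (-OCH3), which satisfies every atom and bond constraint.
(D) has a hydroxyl group (-OH) but the oxygen has H1, not H0 bridging two carbons.
So the answer is (C).

C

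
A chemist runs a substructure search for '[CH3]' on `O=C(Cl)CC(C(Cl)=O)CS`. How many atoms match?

The query [CH3] means: aliphatic carbon with exactly three hydrogens.
Check the 10 heavy atoms by environment: 2× C (H2) → no; 1× C (H1) → no; 2× C (H0) → no; 2× O (H0) → no; 2× Cl (H0) → no; 1× S (H1) → no.
No environment satisfies the query, so 0 matching atoms.

0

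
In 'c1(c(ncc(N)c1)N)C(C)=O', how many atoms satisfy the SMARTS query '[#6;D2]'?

The query [#6;D2] means: any carbon bonded to exactly two heavy atoms.
Check the 11 heavy atoms by environment: 1× n (aromatic, D2) → no; 2× c (aromatic, D2) → match; 3× c (aromatic, D3) → no; 2× N (D1) → no; 1× C (D3) → no; 1× O (D1) → no; 1× C (D1) → no.
That gives 2 matching atoms.

2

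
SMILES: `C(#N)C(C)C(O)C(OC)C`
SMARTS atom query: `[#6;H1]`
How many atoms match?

The query [#6;H1] means: any carbon bearing exactly one hydrogen.
Check the 10 heavy atoms by environment: 3× C (H3) → no; 3× C (H1) → match; 1× O (H1) → no; 1× O (H0) → no; 1× C (H0) → no; 1× N (H0) → no.
That gives 3 matching atoms.

3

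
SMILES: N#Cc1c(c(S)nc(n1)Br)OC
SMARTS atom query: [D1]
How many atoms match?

4

Check the 12 heavy atoms by environment: 2× n (aromatic, D2) → no; 4× c (aromatic, D3) → no; 1× C (D2) → no; 1× N (D1) → match; 1× Br (D1) → match; 1× O (D2) → no; 1× C (D1) → match; 1× S (D1) → match.
Summing the matching environments: 1 + 1 + 1 + 1 = 4 matching atoms.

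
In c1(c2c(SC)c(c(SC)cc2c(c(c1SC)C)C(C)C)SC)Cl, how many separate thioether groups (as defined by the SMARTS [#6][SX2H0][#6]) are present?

4

[#6][SX2H0][#6] is the SMARTS for a thioether: an aliphatic sulfur bridging two carbons with no H on the sulfur.
The molecule carries 4 separate instances of a methylthio ether (-SCH3) meeting every constraint; each maps to a distinct set of atoms, giving 4 matches.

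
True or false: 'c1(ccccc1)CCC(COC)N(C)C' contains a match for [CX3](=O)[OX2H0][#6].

False

The pattern [CX3](=O)[OX2H0][#6] describes a carbonyl carbon bonded to an oxygen that is itself bonded to carbon (no H on that O) — an ester.
The closest candidate here is a methoxy ether (-OCH3), but the ether oxygen is not adjacent to a C=O carbon. No other fragment satisfies the full query, so there is no match.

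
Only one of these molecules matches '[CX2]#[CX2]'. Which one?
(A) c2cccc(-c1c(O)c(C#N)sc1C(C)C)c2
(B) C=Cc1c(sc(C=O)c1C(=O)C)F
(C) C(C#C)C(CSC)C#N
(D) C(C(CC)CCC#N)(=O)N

[CX2]#[CX2] describes a carbon-carbon triple bond (an alkyne).
(A) has a nitrile (-C#N) but the triple bond is C#N, not C#C.
(B) has a vinyl group (-CH=CH2) but the C=C is a double bond; both carbons are CX3, not CX2.
(C) contains an ethynyl group (-C#CH), which satisfies every atom and bond constraint.
(D) has a nitrile (-C#N) but the triple bond is C#N, not C#C.
So the answer is (C).

C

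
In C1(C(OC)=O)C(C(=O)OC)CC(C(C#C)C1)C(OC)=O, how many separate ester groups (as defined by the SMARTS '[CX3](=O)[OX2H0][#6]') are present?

[CX3](=O)[OX2H0][#6] is the SMARTS for an ester: a carbonyl carbon bonded to an oxygen that is itself bonded to carbon (no H on that O).
The molecule carries 3 separate instances of a methyl-ester group (-C(=O)OCH3) meeting every constraint; each maps to a distinct set of atoms, giving 3 matches.

3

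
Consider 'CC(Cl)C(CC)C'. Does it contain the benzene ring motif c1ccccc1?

No

The pattern c1ccccc1 describes six aromatic carbons in a ring — a benzene ring.
The closest candidate here is a methyl group (-CH3), but no six-membered all-carbon aromatic ring is present. No other fragment satisfies the full query, so there is no match.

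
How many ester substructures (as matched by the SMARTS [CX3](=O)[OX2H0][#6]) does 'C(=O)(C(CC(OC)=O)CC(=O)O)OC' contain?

2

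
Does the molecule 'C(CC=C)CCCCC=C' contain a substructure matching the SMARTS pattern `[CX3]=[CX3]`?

The pattern [CX3]=[CX3] describes a non-aromatic C=C double bond between two sp2 carbons — an alkene.
The molecule carries a vinyl group (-CH=CH2), whose atoms satisfy every constraint of the query, so the pattern matches.

Yes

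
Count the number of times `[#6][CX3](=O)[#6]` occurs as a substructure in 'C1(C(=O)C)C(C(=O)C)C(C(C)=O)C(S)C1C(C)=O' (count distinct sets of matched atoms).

[#6][CX3](=O)[#6] is the SMARTS for a ketone: a carbonyl carbon (no H) flanked by two carbons.
The molecule carries 4 separate instances of an acetyl/ketone group (-C(=O)CH3) meeting every constraint; each maps to a distinct set of atoms, giving 4 matches.

4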